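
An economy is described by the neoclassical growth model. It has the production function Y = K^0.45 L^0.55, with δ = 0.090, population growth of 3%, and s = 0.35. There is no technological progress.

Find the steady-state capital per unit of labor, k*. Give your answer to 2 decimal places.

Steady state requires s·f(k) = (n + δ)·k, i.e. s·k^α = (n + δ)·k.
Rearranging, k^(1−α) = s / (n + δ).
k^0.55 = 0.35 / (0.030 + 0.090) = 0.35 / 0.120 = 2.9167
k* = 2.9167^(1/0.55) ≈ 7.0026

k* ≈ 7.00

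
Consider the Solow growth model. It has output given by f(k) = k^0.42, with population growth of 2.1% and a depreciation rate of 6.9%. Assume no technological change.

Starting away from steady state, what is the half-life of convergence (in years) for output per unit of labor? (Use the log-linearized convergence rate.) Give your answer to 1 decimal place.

Near the steady state the convergence rate is λ = (1 − α)(n + δ).
λ = (1 − 0.42) × 0.090 = 0.58 × 0.090 = 0.0522
Half-life = ln 2 / λ = 0.6931 / 0.0522 ≈ 13.28 years

about 13.3 years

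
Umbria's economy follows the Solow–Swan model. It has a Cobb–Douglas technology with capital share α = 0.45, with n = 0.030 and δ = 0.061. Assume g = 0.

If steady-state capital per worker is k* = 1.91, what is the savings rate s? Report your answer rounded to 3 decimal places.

At the steady state, Δk = 0, so s·k^α = (n + δ)·k.
So s / (n + δ) = (k*)^(1−α) = 1.91^0.55 = 1.4275.
Therefore s = 1.4275 × (n + δ) = 1.4275 × 0.091 = 0.1299.

s ≈ 0.130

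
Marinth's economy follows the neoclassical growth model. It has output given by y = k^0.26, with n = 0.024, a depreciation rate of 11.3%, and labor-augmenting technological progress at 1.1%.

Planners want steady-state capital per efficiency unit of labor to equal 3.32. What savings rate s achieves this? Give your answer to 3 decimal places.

s ≈ 0.360

In steady state, investment equals break-even investment: s·k^α = (n + g + δ)·k.
So s / (n + g + δ) = (k*)^(1−α) = 3.32^0.74 = 2.4302.
Therefore s = 2.4302 × (n + g + δ) = 2.4302 × 0.148 = 0.3597.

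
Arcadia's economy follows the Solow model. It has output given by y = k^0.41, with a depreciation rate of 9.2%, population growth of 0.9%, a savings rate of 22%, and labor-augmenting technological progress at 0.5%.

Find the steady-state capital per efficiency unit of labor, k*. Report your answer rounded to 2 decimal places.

k* ≈ 3.45

At the steady state, Δk = 0, so s·k^α = (n + g + δ)·k.
Rearranging, k^(1−α) = s / (n + g + δ).
k^0.59 = 0.22 / (0.009 + 0.005 + 0.092) = 0.22 / 0.106 = 2.0755
k* = 2.0755^(1/0.59) ≈ 3.4474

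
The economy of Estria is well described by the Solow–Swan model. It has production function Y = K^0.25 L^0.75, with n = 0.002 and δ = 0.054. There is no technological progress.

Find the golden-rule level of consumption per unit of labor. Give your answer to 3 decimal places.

At the golden rule, f'(k) = n + δ, so α·k^(α−1) = n + δ and k_gold = (α/(n + δ))^(1/(1−α)).
k_gold = (0.25/0.056)^(1/0.75) = 4.4643^1.3333 ≈ 7.3505
c_gold = f(k_gold) − (n + δ)·k_gold = 1.6466 − 0.056×7.3505 ≈ 1.2350

c_gold ≈ 1.235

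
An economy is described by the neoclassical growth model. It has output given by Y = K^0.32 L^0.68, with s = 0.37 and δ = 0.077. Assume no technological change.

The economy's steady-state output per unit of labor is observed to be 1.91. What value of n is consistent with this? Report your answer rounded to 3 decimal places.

n ≈ 0.017

At the steady state, Δk = 0, so s·k^α = (n + δ)·k.
Since y* = [s/(n + δ)]^(α/(1−α)), we have s/(n + δ) = (y*)^((1−α)/α) = 1.91^2.125 = 3.9555.
Therefore n + δ = s / 3.9555 = 0.37 / 3.9555 = 0.0935, so n = 0.0935 − 0.077 = 0.0165.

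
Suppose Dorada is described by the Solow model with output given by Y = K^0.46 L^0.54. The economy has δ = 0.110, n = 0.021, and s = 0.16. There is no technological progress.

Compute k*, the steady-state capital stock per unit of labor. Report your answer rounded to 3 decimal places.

Steady state requires s·f(k) = (n + δ)·k, i.e. s·k^α = (n + δ)·k.
Dividing both sides by k: k^(1−α) = s / (n + δ).
k^0.54 = 0.16 / (0.021 + 0.110) = 0.16 / 0.131 = 1.2214
k* = 1.2214^(1/0.54) ≈ 1.4483

k* = 1.448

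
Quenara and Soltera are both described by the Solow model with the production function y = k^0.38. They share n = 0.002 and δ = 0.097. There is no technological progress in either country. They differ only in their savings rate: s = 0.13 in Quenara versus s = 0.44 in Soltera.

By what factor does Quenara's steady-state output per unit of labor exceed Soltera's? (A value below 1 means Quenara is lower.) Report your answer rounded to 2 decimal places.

y*_Q / y*_S ≈ 0.47

Steady-state y* = [s/(n + δ)]^(α/(1−α)), so the ratio is [ (s_Q/(n + δ)_Q) / (s_S/(n + δ)_S) ]^0.6129.
s_Q/(n + δ)_Q = 0.13/0.099 = 1.3131; s_S/(n + δ)_S = 0.44/0.099 = 4.4444.
Ratio = (1.3131/4.4444)^0.6129 = 0.2955^0.6129 ≈ 0.4737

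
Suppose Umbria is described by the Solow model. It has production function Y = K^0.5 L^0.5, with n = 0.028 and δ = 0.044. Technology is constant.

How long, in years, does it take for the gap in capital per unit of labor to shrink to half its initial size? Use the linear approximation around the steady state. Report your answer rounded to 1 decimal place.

Near the steady state the convergence rate is λ = (1 − α)(n + δ).
λ = (1 − 0.5) × 0.072 = 0.5 × 0.072 = 0.0360
Half-life = ln 2 / λ = 0.6931 / 0.0360 ≈ 19.25 years

half-life ≈ 19.3 years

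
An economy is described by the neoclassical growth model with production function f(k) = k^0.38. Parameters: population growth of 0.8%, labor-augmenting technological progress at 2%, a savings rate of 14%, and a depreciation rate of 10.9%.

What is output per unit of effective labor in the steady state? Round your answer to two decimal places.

In steady state, investment equals break-even investment: s·k^α = (n + g + δ)·k.
Dividing both sides by k: k^(1−α) = s / (n + g + δ).
k^0.62 = 0.14 / (0.008 + 0.020 + 0.109) = 0.14 / 0.137 = 1.0219
k* = 1.0219^(1/0.62) ≈ 1.0356
y* = (k*)^α = 1.0356^0.38 ≈ 1.0134

y* = 1.01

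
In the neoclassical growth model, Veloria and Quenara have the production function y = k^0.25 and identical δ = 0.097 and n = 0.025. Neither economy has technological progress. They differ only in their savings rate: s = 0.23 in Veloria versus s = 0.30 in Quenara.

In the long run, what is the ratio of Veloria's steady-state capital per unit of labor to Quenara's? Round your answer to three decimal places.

ratio ≈ 0.702

Steady-state k* = [s/(n + δ)]^(1/(1−α)), so the ratio is [ (s_V/(n + δ)_V) / (s_Q/(n + δ)_Q) ]^1.3333.
s_V/(n + δ)_V = 0.23/0.122 = 1.8852; s_Q/(n + δ)_Q = 0.30/0.122 = 2.4590.
Ratio = (1.8852/2.4590)^1.3333 = 0.7667^1.3333 ≈ 0.7017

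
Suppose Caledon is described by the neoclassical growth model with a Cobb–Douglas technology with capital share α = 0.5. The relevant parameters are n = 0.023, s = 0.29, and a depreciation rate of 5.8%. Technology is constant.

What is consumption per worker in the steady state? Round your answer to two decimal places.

c* ≈ 2.54

Steady state requires s·f(k) = (n + δ)·k, i.e. s·k^α = (n + δ)·k.
Dividing both sides by k: k^(1−α) = s / (n + δ).
k^0.5 = 0.29 / (0.023 + 0.058) = 0.29 / 0.081 = 3.5802
k* = 3.5802^(1/0.5) ≈ 12.8178
y* = (k*)^α = 12.8178^0.5 ≈ 3.5802
c* = (1 − s)·y* = (1 − 0.29) × 3.5802 ≈ 2.5419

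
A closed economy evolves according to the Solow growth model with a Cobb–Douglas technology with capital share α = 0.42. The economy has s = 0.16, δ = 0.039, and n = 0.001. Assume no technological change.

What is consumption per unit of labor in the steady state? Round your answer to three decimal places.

In steady state, investment equals break-even investment: s·k^α = (n + δ)·k.
Dividing both sides by k: k^(1−α) = s / (n + δ).
k^0.58 = 0.16 / (0.001 + 0.039) = 0.16 / 0.040 = 4.0000
k* = 4.0000^(1/0.58) ≈ 10.9153
y* = (k*)^α = 10.9153^0.42 ≈ 2.7288
c* = (1 − s)·y* = (1 − 0.16) × 2.7288 ≈ 2.2922

c* = 2.292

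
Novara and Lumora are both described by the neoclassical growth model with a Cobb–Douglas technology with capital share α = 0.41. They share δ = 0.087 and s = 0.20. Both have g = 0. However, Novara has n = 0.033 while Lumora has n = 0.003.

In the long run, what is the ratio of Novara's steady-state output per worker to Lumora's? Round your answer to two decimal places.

y*_N / y*_L ≈ 0.82

Steady-state y* = [s/(n + δ)]^(α/(1−α)), so the ratio is [ (s_N/(n + δ)_N) / (s_L/(n + δ)_L) ]^0.6949.
s_N/(n + δ)_N = 0.20/0.120 = 1.6667; s_L/(n + δ)_L = 0.20/0.090 = 2.2222.
Ratio = (1.6667/2.2222)^0.6949 = 0.7500^0.6949 ≈ 0.8188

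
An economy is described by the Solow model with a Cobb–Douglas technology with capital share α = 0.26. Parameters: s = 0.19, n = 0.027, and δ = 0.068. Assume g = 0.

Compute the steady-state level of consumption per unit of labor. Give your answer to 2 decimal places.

Steady state requires s·f(k) = (n + δ)·k, i.e. s·k^α = (n + δ)·k.
Rearranging, k^(1−α) = s / (n + δ).
k^0.74 = 0.19 / (0.027 + 0.068) = 0.19 / 0.095 = 2.0000
k* = 2.0000^(1/0.74) ≈ 2.5515
y* = (k*)^α = 2.5515^0.26 ≈ 1.2758
c* = (1 − s)·y* = (1 − 0.19) × 1.2758 ≈ 1.0334

c* = 1.03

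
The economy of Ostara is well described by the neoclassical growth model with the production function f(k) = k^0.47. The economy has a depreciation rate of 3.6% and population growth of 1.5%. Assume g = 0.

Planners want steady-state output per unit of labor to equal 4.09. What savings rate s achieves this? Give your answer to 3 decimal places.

In steady state, investment equals break-even investment: s·k^α = (n + δ)·k.
Since y* = [s/(n + δ)]^(α/(1−α)), we have s/(n + δ) = (y*)^((1−α)/α) = 4.09^1.1277 = 4.8960.
Therefore s = 4.8960 × (n + δ) = 4.8960 × 0.051 = 0.2497.

s ≈ 0.250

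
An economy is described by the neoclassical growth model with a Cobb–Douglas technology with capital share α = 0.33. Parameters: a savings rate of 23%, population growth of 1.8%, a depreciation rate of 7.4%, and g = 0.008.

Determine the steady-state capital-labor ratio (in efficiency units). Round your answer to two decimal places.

k* ≈ 3.47

At the steady state, Δk = 0, so s·k^α = (n + g + δ)·k.
Dividing both sides by k: k^(1−α) = s / (n + g + δ).
k^0.67 = 0.23 / (0.018 + 0.008 + 0.074) = 0.23 / 0.100 = 2.3000
k* = 2.3000^(1/0.67) ≈ 3.4665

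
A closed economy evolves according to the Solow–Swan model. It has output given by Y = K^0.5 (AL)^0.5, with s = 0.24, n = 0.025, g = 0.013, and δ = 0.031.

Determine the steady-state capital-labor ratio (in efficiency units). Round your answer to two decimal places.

Steady state requires s·f(k) = (n + g + δ)·k, i.e. s·k^α = (n + g + δ)·k.
Dividing both sides by k: k^(1−α) = s / (n + g + δ).
k^0.5 = 0.24 / (0.025 + 0.013 + 0.031) = 0.24 / 0.069 = 3.4783
k* = 3.4783^(1/0.5) ≈ 12.0986

k* ≈ 12.10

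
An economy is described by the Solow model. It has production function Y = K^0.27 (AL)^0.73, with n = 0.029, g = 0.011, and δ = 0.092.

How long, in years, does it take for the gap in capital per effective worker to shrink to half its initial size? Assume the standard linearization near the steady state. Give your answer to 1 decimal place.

t_½ ≈ 7.2 years

Near the steady state the convergence rate is λ = (1 − α)(n + g + δ).
λ = (1 − 0.27) × 0.132 = 0.73 × 0.132 = 0.09636
Half-life = ln 2 / λ = 0.6931 / 0.09636 ≈ 7.19 years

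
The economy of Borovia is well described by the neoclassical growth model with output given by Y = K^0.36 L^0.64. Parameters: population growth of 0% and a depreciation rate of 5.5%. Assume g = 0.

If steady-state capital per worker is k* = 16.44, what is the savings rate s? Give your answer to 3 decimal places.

s ≈ 0.330

In steady state, investment equals break-even investment: s·k^α = (n + δ)·k.
So s / (n + δ) = (k*)^(1−α) = 16.44^0.64 = 6.0004.
Therefore s = 6.0004 × (n + δ) = 6.0004 × 0.055 = 0.3300.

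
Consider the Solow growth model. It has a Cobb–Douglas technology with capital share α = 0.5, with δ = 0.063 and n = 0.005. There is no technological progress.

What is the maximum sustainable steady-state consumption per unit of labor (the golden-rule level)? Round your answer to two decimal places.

c_gold ≈ 3.68

At the golden rule, f'(k) = n + δ, so α·k^(α−1) = n + δ and k_gold = (α/(n + δ))^(1/(1−α)).
k_gold = (0.5/0.068)^(1/0.5) = 7.3529^2 ≈ 54.0651
c_gold = f(k_gold) − (n + δ)·k_gold = 7.3529 − 0.068×54.0651 ≈ 3.6765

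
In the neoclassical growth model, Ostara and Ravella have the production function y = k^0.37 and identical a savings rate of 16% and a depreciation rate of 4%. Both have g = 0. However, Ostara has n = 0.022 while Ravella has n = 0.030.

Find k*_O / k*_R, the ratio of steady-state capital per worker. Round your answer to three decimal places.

Steady-state k* = [s/(n + δ)]^(1/(1−α)), so the ratio is [ (s_O/(n + δ)_O) / (s_R/(n + δ)_R) ]^1.5873.
s_O/(n + δ)_O = 0.16/0.062 = 2.5806; s_R/(n + δ)_R = 0.16/0.070 = 2.2857.
Ratio = (2.5806/2.2857)^1.5873 = 1.1290^1.5873 ≈ 1.2124

k*_O / k*_R ≈ 1.212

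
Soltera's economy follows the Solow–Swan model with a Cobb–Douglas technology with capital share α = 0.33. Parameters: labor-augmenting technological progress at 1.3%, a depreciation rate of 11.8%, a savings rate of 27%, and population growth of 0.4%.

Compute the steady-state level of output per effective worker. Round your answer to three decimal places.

y* ≈ 1.407

At the steady state, Δk = 0, so s·k^α = (n + g + δ)·k.
Rearranging, k^(1−α) = s / (n + g + δ).
k^0.67 = 0.27 / (0.004 + 0.013 + 0.118) = 0.27 / 0.135 = 2.0000
k* = 2.0000^(1/0.67) ≈ 2.8138
y* = (k*)^α = 2.8138^0.33 ≈ 1.4069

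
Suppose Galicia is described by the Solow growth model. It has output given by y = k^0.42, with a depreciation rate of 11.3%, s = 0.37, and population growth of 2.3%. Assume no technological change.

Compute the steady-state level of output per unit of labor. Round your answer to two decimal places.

Steady state requires s·f(k) = (n + δ)·k, i.e. s·k^α = (n + δ)·k.
Dividing both sides by k: k^(1−α) = s / (n + δ).
k^0.58 = 0.37 / (0.023 + 0.113) = 0.37 / 0.136 = 2.7206
k* = 2.7206^(1/0.58) ≈ 5.6159
y* = (k*)^α = 5.6159^0.42 ≈ 2.0642

y* = 2.06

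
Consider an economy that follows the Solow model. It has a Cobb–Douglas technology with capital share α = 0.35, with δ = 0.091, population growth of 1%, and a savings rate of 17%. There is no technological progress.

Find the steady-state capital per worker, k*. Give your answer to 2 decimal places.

k* = 2.23

In steady state, investment equals break-even investment: s·k^α = (n + δ)·k.
Rearranging, k^(1−α) = s / (n + δ).
k^0.65 = 0.17 / (0.010 + 0.091) = 0.17 / 0.101 = 1.6832
k* = 1.6832^(1/0.65) ≈ 2.2279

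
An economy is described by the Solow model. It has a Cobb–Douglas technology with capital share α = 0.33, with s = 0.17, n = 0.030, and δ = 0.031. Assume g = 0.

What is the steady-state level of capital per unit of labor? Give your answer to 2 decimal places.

k* ≈ 4.62

At the steady state, Δk = 0, so s·k^α = (n + δ)·k.
Dividing both sides by k: k^(1−α) = s / (n + δ).
k^0.67 = 0.17 / (0.030 + 0.031) = 0.17 / 0.061 = 2.7869
k* = 2.7869^(1/0.67) ≈ 4.6170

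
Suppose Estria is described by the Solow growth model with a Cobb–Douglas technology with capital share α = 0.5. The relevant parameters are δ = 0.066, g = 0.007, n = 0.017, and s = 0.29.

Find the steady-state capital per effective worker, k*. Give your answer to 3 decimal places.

Steady state requires s·f(k) = (n + g + δ)·k, i.e. s·k^α = (n + g + δ)·k.
Rearranging, k^(1−α) = s / (n + g + δ).
k^0.5 = 0.29 / (0.017 + 0.007 + 0.066) = 0.29 / 0.090 = 3.2222
k* = 3.2222^(1/0.5) ≈ 10.3826

k* = 10.383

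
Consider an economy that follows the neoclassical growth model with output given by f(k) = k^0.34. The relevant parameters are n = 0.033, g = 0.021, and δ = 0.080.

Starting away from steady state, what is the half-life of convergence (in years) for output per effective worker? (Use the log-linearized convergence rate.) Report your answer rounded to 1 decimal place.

Near the steady state the convergence rate is λ = (1 − α)(n + g + δ).
λ = (1 − 0.34) × 0.134 = 0.66 × 0.134 = 0.08844
Half-life = ln 2 / λ = 0.6931 / 0.08844 ≈ 7.84 years

half-life ≈ 7.8 years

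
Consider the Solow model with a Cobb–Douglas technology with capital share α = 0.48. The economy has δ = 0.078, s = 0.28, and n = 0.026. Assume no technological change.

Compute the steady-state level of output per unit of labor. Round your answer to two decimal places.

At the steady state, Δk = 0, so s·k^α = (n + δ)·k.
Dividing both sides by k: k^(1−α) = s / (n + δ).
k^0.52 = 0.28 / (0.026 + 0.078) = 0.28 / 0.104 = 2.6923
k* = 2.6923^(1/0.52) ≈ 6.7168
y* = (k*)^α = 6.7168^0.48 ≈ 2.4948

y* ≈ 2.49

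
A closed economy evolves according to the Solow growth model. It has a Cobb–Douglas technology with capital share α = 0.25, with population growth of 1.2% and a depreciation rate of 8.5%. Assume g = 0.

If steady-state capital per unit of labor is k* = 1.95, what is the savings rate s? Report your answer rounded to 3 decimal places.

Steady state requires s·f(k) = (n + δ)·k, i.e. s·k^α = (n + δ)·k.
So s / (n + δ) = (k*)^(1−α) = 1.95^0.75 = 1.6502.
Therefore s = 1.6502 × (n + δ) = 1.6502 × 0.097 = 0.1601.

s ≈ 0.160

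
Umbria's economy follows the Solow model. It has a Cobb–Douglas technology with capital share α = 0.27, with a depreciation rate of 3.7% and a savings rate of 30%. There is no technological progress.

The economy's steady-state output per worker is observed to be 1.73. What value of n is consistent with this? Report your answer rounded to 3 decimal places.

In steady state, investment equals break-even investment: s·k^α = (n + δ)·k.
Since y* = [s/(n + δ)]^(α/(1−α)), we have s/(n + δ) = (y*)^((1−α)/α) = 1.73^2.7037 = 4.4015.
Therefore n + δ = s / 4.4015 = 0.30 / 4.4015 = 0.0682, so n = 0.0682 − 0.037 = 0.0312.

n ≈ 0.031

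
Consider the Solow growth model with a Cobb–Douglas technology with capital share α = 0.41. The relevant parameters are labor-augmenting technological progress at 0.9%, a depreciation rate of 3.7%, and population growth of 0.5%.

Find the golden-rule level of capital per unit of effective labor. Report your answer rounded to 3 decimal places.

k_gold ≈ 34.218

The golden rule sets f'(k) = n + g + δ, i.e. α·k^(α−1) = n + g + δ.
So k^(1−α) = α / (n + g + δ) = 0.41 / 0.051 = 8.0392.
k_gold = 8.0392^(1/0.59) ≈ 34.2183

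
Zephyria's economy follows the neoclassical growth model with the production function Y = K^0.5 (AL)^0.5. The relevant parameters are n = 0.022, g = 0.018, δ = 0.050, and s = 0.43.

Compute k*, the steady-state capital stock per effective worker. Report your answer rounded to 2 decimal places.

In steady state, investment equals break-even investment: s·k^α = (n + g + δ)·k.
Dividing both sides by k: k^(1−α) = s / (n + g + δ).
k^0.5 = 0.43 / (0.022 + 0.018 + 0.050) = 0.43 / 0.090 = 4.7778
k* = 4.7778^(1/0.5) ≈ 22.8274

k* = 22.83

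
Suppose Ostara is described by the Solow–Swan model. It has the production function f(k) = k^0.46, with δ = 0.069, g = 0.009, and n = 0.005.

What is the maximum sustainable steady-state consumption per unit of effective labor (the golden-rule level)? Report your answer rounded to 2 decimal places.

At the golden rule, f'(k) = n + g + δ, so α·k^(α−1) = n + g + δ and k_gold = (α/(n + g + δ))^(1/(1−α)).
k_gold = (0.46/0.083)^(1/0.54) = 5.5422^1.8519 ≈ 23.8355
c_gold = f(k_gold) − (n + g + δ)·k_gold = 4.3005 − 0.083×23.8355 ≈ 2.3222

c_gold ≈ 2.32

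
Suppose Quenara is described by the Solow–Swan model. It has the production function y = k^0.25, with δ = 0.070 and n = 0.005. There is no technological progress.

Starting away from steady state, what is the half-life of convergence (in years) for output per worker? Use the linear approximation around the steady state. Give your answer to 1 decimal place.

Near the steady state the convergence rate is λ = (1 − α)(n + δ).
λ = (1 − 0.25) × 0.075 = 0.75 × 0.075 = 0.05625
Half-life = ln 2 / λ = 0.6931 / 0.05625 ≈ 12.32 years

t_½ ≈ 12.3 years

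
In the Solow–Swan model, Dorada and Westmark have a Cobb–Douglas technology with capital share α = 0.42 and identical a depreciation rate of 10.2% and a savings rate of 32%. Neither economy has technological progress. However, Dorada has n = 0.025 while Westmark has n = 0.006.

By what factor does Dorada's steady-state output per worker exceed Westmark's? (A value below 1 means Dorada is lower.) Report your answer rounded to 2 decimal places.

Steady-state y* = [s/(n + δ)]^(α/(1−α)), so the ratio is [ (s_D/(n + δ)_D) / (s_W/(n + δ)_W) ]^0.7241.
s_D/(n + δ)_D = 0.32/0.127 = 2.5197; s_W/(n + δ)_W = 0.32/0.108 = 2.9630.
Ratio = (2.5197/2.9630)^0.7241 = 0.8504^0.7241 ≈ 0.8893

ratio ≈ 0.89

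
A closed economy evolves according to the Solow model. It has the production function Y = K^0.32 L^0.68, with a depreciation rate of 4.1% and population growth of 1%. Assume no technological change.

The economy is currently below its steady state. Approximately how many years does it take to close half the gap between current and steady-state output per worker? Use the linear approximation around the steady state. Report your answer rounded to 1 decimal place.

Near the steady state the convergence rate is λ = (1 − α)(n + δ).
λ = (1 − 0.32) × 0.051 = 0.68 × 0.051 = 0.03468
Half-life = ln 2 / λ = 0.6931 / 0.03468 ≈ 19.99 years

t_½ ≈ 20.0 years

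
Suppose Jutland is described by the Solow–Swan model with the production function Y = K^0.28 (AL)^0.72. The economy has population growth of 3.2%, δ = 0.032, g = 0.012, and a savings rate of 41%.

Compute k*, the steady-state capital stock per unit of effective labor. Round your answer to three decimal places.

k* = 10.390

Steady state requires s·f(k) = (n + g + δ)·k, i.e. s·k^α = (n + g + δ)·k.
Rearranging, k^(1−α) = s / (n + g + δ).
k^0.72 = 0.41 / (0.032 + 0.012 + 0.032) = 0.41 / 0.076 = 5.3947
k* = 5.3947^(1/0.72) ≈ 10.3901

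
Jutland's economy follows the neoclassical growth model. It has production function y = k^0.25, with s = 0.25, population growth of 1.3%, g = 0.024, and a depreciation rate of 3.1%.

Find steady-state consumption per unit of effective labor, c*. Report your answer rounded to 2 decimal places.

c* ≈ 1.16

In steady state, investment equals break-even investment: s·k^α = (n + g + δ)·k.
Dividing both sides by k: k^(1−α) = s / (n + g + δ).
k^0.75 = 0.25 / (0.013 + 0.024 + 0.031) = 0.25 / 0.068 = 3.6765
k* = 3.6765^(1/0.75) ≈ 5.6743
y* = (k*)^α = 5.6743^0.25 ≈ 1.5434
c* = (1 − s)·y* = (1 − 0.25) × 1.5434 ≈ 1.1576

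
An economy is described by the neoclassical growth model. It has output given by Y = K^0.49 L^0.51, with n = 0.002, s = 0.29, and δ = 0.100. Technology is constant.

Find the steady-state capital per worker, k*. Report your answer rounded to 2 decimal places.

Steady state requires s·f(k) = (n + δ)·k, i.e. s·k^α = (n + δ)·k.
Rearranging, k^(1−α) = s / (n + δ).
k^0.51 = 0.29 / (0.002 + 0.100) = 0.29 / 0.102 = 2.8431
k* = 2.8431^(1/0.51) ≈ 7.7587

k* ≈ 7.76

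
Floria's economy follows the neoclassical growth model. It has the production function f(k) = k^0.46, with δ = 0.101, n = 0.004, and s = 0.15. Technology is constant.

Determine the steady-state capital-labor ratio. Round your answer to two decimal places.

At the steady state, Δk = 0, so s·k^α = (n + δ)·k.
Rearranging, k^(1−α) = s / (n + δ).
k^0.54 = 0.15 / (0.004 + 0.101) = 0.15 / 0.105 = 1.4286
k* = 1.4286^(1/0.54) ≈ 1.9358

k* ≈ 1.94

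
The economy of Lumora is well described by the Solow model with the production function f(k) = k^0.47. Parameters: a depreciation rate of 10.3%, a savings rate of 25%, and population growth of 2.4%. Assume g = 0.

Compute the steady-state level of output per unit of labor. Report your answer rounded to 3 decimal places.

Steady state requires s·f(k) = (n + δ)·k, i.e. s·k^α = (n + δ)·k.
Rearranging, k^(1−α) = s / (n + δ).
k^0.53 = 0.25 / (0.024 + 0.103) = 0.25 / 0.127 = 1.9685
k* = 1.9685^(1/0.53) ≈ 3.5890
y* = (k*)^α = 3.5890^0.47 ≈ 1.8232

y* ≈ 1.823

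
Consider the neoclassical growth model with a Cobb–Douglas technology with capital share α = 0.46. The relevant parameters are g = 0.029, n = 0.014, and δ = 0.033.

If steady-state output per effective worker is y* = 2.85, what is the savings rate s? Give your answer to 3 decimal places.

s ≈ 0.260

In steady state, investment equals break-even investment: s·k^α = (n + g + δ)·k.
Since y* = [s/(n + g + δ)]^(α/(1−α)), we have s/(n + g + δ) = (y*)^((1−α)/α) = 2.85^1.1739 = 3.4193.
Therefore s = 3.4193 × (n + g + δ) = 3.4193 × 0.076 = 0.2599.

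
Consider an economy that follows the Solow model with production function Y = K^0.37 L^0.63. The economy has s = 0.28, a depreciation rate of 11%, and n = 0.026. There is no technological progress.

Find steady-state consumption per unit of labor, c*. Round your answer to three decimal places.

c* = 1.100

At the steady state, Δk = 0, so s·k^α = (n + δ)·k.
Rearranging, k^(1−α) = s / (n + δ).
k^0.63 = 0.28 / (0.026 + 0.110) = 0.28 / 0.136 = 2.0588
k* = 2.0588^(1/0.63) ≈ 3.1463
y* = (k*)^α = 3.1463^0.37 ≈ 1.5282
c* = (1 − s)·y* = (1 − 0.28) × 1.5282 ≈ 1.1003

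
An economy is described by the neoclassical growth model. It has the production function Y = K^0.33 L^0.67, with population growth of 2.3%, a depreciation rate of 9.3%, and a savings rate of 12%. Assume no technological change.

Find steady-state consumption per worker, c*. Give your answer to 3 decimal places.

At the steady state, Δk = 0, so s·k^α = (n + δ)·k.
Rearranging, k^(1−α) = s / (n + δ).
k^0.67 = 0.12 / (0.023 + 0.093) = 0.12 / 0.116 = 1.0345
k* = 1.0345^(1/0.67) ≈ 1.0519
y* = (k*)^α = 1.0519^0.33 ≈ 1.0168
c* = (1 − s)·y* = (1 − 0.12) × 1.0168 ≈ 0.8948

c* = 0.895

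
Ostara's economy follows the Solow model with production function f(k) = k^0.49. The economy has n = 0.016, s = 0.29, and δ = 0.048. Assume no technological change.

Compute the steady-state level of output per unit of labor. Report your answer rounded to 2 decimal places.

Steady state requires s·f(k) = (n + δ)·k, i.e. s·k^α = (n + δ)·k.
Rearranging, k^(1−α) = s / (n + δ).
k^0.51 = 0.29 / (0.016 + 0.048) = 0.29 / 0.064 = 4.5313
k* = 4.5313^(1/0.51) ≈ 19.3514
y* = (k*)^α = 19.3514^0.49 ≈ 4.2706

y* = 4.27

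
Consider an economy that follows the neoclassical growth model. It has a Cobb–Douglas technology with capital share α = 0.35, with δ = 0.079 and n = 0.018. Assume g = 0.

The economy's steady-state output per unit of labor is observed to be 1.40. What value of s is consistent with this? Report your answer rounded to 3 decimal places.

In steady state, investment equals break-even investment: s·k^α = (n + δ)·k.
Since y* = [s/(n + δ)]^(α/(1−α)), we have s/(n + δ) = (y*)^((1−α)/α) = 1.40^1.8571 = 1.8680.
Therefore s = 1.8680 × (n + δ) = 1.8680 × 0.097 = 0.1812.

s ≈ 0.181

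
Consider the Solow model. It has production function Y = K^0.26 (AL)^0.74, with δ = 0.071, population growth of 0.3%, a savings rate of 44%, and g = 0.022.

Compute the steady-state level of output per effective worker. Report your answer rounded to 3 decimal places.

In steady state, investment equals break-even investment: s·k^α = (n + g + δ)·k.
Rearranging, k^(1−α) = s / (n + g + δ).
k^0.74 = 0.44 / (0.003 + 0.022 + 0.071) = 0.44 / 0.096 = 4.5833
k* = 4.5833^(1/0.74) ≈ 7.8250
y* = (k*)^α = 7.8250^0.26 ≈ 1.7073

y* = 1.707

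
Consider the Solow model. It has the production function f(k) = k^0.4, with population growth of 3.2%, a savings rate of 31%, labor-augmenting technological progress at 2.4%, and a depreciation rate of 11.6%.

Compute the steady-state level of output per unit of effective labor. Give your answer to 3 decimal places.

y* ≈ 1.481

At the steady state, Δk = 0, so s·k^α = (n + g + δ)·k.
Rearranging, k^(1−α) = s / (n + g + δ).
k^0.6 = 0.31 / (0.032 + 0.024 + 0.116) = 0.31 / 0.172 = 1.8023
k* = 1.8023^(1/0.6) ≈ 2.6692
y* = (k*)^α = 2.6692^0.4 ≈ 1.4810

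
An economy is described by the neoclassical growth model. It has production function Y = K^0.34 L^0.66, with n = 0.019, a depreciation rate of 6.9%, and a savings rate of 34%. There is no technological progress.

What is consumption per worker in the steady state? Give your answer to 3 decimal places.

c* ≈ 1.324

Steady state requires s·f(k) = (n + δ)·k, i.e. s·k^α = (n + δ)·k.
Rearranging, k^(1−α) = s / (n + δ).
k^0.66 = 0.34 / (0.019 + 0.069) = 0.34 / 0.088 = 3.8636
k* = 3.8636^(1/0.66) ≈ 7.7514
y* = (k*)^α = 7.7514^0.34 ≈ 2.0063
c* = (1 − s)·y* = (1 − 0.34) × 2.0063 ≈ 1.3242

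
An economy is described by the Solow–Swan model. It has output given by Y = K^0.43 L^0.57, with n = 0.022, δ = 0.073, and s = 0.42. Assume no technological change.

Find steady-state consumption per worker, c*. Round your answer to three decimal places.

c* = 1.780

Steady state requires s·f(k) = (n + δ)·k, i.e. s·k^α = (n + δ)·k.
Dividing both sides by k: k^(1−α) = s / (n + δ).
k^0.57 = 0.42 / (0.022 + 0.073) = 0.42 / 0.095 = 4.4211
k* = 4.4211^(1/0.57) ≈ 13.5678
y* = (k*)^α = 13.5678^0.43 ≈ 3.0689
c* = (1 − s)·y* = (1 − 0.42) × 3.0689 ≈ 1.7800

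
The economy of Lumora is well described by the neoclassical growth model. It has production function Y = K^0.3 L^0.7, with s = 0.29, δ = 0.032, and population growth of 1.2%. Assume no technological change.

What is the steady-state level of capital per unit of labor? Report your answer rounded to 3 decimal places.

Steady state requires s·f(k) = (n + δ)·k, i.e. s·k^α = (n + δ)·k.
Dividing both sides by k: k^(1−α) = s / (n + δ).
k^0.7 = 0.29 / (0.012 + 0.032) = 0.29 / 0.044 = 6.5909
k* = 6.5909^(1/0.7) ≈ 14.7884

k* ≈ 14.788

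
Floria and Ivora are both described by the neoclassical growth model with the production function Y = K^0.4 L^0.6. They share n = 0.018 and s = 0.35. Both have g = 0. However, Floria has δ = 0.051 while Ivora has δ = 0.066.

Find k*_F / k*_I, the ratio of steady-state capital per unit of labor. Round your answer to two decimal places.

ratio ≈ 1.39

Steady-state k* = [s/(n + δ)]^(1/(1−α)), so the ratio is [ (s_F/(n + δ)_F) / (s_I/(n + δ)_I) ]^1.6667.
s_F/(n + δ)_F = 0.35/0.069 = 5.0725; s_I/(n + δ)_I = 0.35/0.084 = 4.1667.
Ratio = (5.0725/4.1667)^1.6667 = 1.2174^1.6667 ≈ 1.3880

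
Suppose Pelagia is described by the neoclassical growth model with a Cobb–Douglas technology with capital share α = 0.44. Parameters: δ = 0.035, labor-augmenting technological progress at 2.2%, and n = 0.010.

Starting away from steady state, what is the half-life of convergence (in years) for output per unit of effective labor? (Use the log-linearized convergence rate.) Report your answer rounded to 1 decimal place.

t_½ ≈ 18.5 years

Near the steady state the convergence rate is λ = (1 − α)(n + g + δ).
λ = (1 − 0.44) × 0.067 = 0.56 × 0.067 = 0.03752
Half-life = ln 2 / λ = 0.6931 / 0.03752 ≈ 18.47 years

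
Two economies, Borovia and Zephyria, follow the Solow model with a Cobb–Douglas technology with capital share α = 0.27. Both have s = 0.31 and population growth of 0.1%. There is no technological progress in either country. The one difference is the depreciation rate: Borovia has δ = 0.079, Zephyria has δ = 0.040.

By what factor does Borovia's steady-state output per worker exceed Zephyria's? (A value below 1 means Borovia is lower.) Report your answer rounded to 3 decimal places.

Steady-state y* = [s/(n + δ)]^(α/(1−α)), so the ratio is [ (s_B/(n + δ)_B) / (s_Z/(n + δ)_Z) ]^0.3699.
s_B/(n + δ)_B = 0.31/0.080 = 3.8750; s_Z/(n + δ)_Z = 0.31/0.041 = 7.5610.
Ratio = (3.8750/7.5610)^0.3699 = 0.5125^0.3699 ≈ 0.7809

ratio ≈ 0.781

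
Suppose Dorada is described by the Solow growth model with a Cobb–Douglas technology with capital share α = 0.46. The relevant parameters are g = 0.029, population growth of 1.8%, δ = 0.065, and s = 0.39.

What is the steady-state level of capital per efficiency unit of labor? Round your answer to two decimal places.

k* = 10.08

In steady state, investment equals break-even investment: s·k^α = (n + g + δ)·k.
Dividing both sides by k: k^(1−α) = s / (n + g + δ).
k^0.54 = 0.39 / (0.018 + 0.029 + 0.065) = 0.39 / 0.112 = 3.4821
k* = 3.4821^(1/0.54) ≈ 10.0788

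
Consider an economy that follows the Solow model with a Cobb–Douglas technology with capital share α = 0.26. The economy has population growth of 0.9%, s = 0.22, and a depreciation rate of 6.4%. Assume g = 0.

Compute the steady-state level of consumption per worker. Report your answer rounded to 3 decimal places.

Steady state requires s·f(k) = (n + δ)·k, i.e. s·k^α = (n + δ)·k.
Rearranging, k^(1−α) = s / (n + δ).
k^0.74 = 0.22 / (0.009 + 0.064) = 0.22 / 0.073 = 3.0137
k* = 3.0137^(1/0.74) ≈ 4.4405
y* = (k*)^α = 4.4405^0.26 ≈ 1.4734
c* = (1 − s)·y* = (1 − 0.22) × 1.4734 ≈ 1.1493

c* ≈ 1.149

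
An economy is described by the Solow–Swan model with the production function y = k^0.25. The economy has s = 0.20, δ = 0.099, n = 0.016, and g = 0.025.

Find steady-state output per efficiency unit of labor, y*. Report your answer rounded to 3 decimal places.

y* ≈ 1.126

At the steady state, Δk = 0, so s·k^α = (n + g + δ)·k.
Dividing both sides by k: k^(1−α) = s / (n + g + δ).
k^0.75 = 0.20 / (0.016 + 0.025 + 0.099) = 0.20 / 0.140 = 1.4286
k* = 1.4286^(1/0.75) ≈ 1.6090
y* = (k*)^α = 1.6090^0.25 ≈ 1.1263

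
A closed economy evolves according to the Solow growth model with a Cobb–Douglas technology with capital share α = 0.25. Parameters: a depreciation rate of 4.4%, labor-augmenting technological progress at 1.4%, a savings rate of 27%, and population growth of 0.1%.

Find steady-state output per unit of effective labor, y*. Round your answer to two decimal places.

y* = 1.66

At the steady state, Δk = 0, so s·k^α = (n + g + δ)·k.
Rearranging, k^(1−α) = s / (n + g + δ).
k^0.75 = 0.27 / (0.001 + 0.014 + 0.044) = 0.27 / 0.059 = 4.5763
k* = 4.5763^(1/0.75) ≈ 7.5978
y* = (k*)^α = 7.5978^0.25 ≈ 1.6602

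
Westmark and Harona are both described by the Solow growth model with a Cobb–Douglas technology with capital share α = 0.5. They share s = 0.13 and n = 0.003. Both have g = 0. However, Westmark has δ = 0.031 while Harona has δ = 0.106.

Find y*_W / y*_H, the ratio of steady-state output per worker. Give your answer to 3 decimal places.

Steady-state y* = [s/(n + δ)]^(α/(1−α)), so the ratio is [ (s_W/(n + δ)_W) / (s_H/(n + δ)_H) ]^1.
s_W/(n + δ)_W = 0.13/0.034 = 3.8235; s_H/(n + δ)_H = 0.13/0.109 = 1.1927.
Ratio = (3.8235/1.1927)^1 = 3.2058^1 ≈ 3.2058

ratio ≈ 3.206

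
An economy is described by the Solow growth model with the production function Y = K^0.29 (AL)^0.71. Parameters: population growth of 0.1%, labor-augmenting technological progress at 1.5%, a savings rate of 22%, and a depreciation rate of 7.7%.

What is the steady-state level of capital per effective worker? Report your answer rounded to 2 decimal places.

k* ≈ 3.36

At the steady state, Δk = 0, so s·k^α = (n + g + δ)·k.
Dividing both sides by k: k^(1−α) = s / (n + g + δ).
k^0.71 = 0.22 / (0.001 + 0.015 + 0.077) = 0.22 / 0.093 = 2.3656
k* = 2.3656^(1/0.71) ≈ 3.3626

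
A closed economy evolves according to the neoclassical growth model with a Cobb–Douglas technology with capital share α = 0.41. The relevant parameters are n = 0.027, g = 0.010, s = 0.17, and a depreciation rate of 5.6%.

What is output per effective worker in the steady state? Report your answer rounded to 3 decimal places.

y* ≈ 1.521

Steady state requires s·f(k) = (n + g + δ)·k, i.e. s·k^α = (n + g + δ)·k.
Rearranging, k^(1−α) = s / (n + g + δ).
k^0.59 = 0.17 / (0.027 + 0.010 + 0.056) = 0.17 / 0.093 = 1.8280
k* = 1.8280^(1/0.59) ≈ 2.7799
y* = (k*)^α = 2.7799^0.41 ≈ 1.5207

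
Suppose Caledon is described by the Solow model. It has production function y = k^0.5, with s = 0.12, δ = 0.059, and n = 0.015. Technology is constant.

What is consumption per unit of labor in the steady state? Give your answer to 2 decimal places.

c* = 1.43

At the steady state, Δk = 0, so s·k^α = (n + δ)·k.
Dividing both sides by k: k^(1−α) = s / (n + δ).
k^0.5 = 0.12 / (0.015 + 0.059) = 0.12 / 0.074 = 1.6216
k* = 1.6216^(1/0.5) ≈ 2.6296
y* = (k*)^α = 2.6296^0.5 ≈ 1.6216
c* = (1 − s)·y* = (1 − 0.12) × 1.6216 ≈ 1.4270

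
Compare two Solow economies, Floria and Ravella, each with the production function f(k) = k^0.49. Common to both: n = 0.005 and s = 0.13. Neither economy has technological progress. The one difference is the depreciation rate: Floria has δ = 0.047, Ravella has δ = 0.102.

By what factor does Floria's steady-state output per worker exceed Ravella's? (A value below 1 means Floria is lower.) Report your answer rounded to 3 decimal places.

Steady-state y* = [s/(n + δ)]^(α/(1−α)), so the ratio is [ (s_F/(n + δ)_F) / (s_R/(n + δ)_R) ]^0.9608.
s_F/(n + δ)_F = 0.13/0.052 = 2.5000; s_R/(n + δ)_R = 0.13/0.107 = 1.2150.
Ratio = (2.5000/1.2150)^0.9608 = 2.0576^0.9608 ≈ 2.0002

ratio ≈ 2.000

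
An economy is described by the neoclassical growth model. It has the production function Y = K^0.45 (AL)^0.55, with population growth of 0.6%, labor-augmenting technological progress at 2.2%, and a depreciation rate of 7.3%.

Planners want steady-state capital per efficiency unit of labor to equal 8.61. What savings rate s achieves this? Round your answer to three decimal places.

s ≈ 0.330

Steady state requires s·f(k) = (n + g + δ)·k, i.e. s·k^α = (n + g + δ)·k.
So s / (n + g + δ) = (k*)^(1−α) = 8.61^0.55 = 3.2678.
Therefore s = 3.2678 × (n + g + δ) = 3.2678 × 0.101 = 0.3300.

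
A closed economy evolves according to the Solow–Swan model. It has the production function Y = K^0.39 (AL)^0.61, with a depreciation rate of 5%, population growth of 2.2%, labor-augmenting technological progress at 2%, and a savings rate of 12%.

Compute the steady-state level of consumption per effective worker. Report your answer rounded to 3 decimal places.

c* ≈ 1.043

At the steady state, Δk = 0, so s·k^α = (n + g + δ)·k.
Rearranging, k^(1−α) = s / (n + g + δ).
k^0.61 = 0.12 / (0.022 + 0.020 + 0.050) = 0.12 / 0.092 = 1.3043
k* = 1.3043^(1/0.61) ≈ 1.5458
y* = (k*)^α = 1.5458^0.39 ≈ 1.1851
c* = (1 − s)·y* = (1 − 0.12) × 1.1851 ≈ 1.0429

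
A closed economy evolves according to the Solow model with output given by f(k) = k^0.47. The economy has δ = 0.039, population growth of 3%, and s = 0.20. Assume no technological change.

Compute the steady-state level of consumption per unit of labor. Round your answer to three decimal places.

Steady state requires s·f(k) = (n + δ)·k, i.e. s·k^α = (n + δ)·k.
Dividing both sides by k: k^(1−α) = s / (n + δ).
k^0.53 = 0.20 / (0.030 + 0.039) = 0.20 / 0.069 = 2.8986
k* = 2.8986^(1/0.53) ≈ 7.4482
y* = (k*)^α = 7.4482^0.47 ≈ 2.5696
c* = (1 − s)·y* = (1 − 0.20) × 2.5696 ≈ 2.0557

c* = 2.056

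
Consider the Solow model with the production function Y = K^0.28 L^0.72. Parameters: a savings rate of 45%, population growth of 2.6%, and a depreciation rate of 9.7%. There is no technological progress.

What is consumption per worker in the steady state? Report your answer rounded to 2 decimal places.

In steady state, investment equals break-even investment: s·k^α = (n + δ)·k.
Rearranging, k^(1−α) = s / (n + δ).
k^0.72 = 0.45 / (0.026 + 0.097) = 0.45 / 0.123 = 3.6585
k* = 3.6585^(1/0.72) ≈ 6.0585
y* = (k*)^α = 6.0585^0.28 ≈ 1.6560
c* = (1 − s)·y* = (1 − 0.45) × 1.6560 ≈ 0.9108

c* = 0.91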